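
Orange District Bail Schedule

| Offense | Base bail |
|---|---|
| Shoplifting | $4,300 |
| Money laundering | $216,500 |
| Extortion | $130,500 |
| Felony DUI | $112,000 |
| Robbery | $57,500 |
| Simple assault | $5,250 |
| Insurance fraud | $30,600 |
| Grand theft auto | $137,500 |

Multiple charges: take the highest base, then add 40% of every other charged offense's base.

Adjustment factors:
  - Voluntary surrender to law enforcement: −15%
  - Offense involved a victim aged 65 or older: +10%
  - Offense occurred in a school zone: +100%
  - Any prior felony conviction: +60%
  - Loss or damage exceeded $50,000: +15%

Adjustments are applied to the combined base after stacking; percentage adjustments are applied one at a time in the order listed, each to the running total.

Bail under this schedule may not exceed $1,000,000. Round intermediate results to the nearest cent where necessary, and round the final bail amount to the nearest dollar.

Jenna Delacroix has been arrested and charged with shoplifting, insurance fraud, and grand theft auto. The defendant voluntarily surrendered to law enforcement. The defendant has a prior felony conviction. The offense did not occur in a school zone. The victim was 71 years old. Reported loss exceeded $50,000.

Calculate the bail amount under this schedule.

Base amounts from the schedule: shoplifting $4,300; insurance fraud $30,600; grand theft auto $137,500.
Stacking rule: highest base plus 40% of each additional charge. Highest is grand theft auto at $137,500. Additional: $4,300 × 40% = $1,720; $30,600 × 40% = $12,240. Combined base = $137,500 + $13,960 = $151,460.
Voluntary surrender to law enforcement (−15%): $151,460 × 0.85 = $128,741.
Offense involved a victim aged 65 or older (+10%): $128,741 × 1.1 = $141,615.10.
Any prior felony conviction (+60%): $141,615.10 × 1.6 = $226,584.16.
Loss or damage exceeded $50,000 (+15%): $226,584.16 × 1.15 = $260,571.78.
$260,571.78 is within the $1,000,000 maximum.
Rounded to the nearest dollar: $260,572.

$260,572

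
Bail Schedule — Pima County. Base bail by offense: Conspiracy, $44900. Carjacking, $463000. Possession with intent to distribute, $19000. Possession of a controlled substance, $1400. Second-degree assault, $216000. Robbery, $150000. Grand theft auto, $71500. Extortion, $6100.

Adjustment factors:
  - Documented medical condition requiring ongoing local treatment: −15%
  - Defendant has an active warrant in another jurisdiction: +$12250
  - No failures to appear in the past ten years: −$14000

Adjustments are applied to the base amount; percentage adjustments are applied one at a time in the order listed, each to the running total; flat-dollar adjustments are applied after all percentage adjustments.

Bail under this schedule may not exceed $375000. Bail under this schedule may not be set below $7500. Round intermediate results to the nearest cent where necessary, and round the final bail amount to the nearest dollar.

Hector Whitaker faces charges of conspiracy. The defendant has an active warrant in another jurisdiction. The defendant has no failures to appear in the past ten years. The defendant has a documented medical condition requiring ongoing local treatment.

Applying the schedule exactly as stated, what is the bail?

Base amounts from the schedule: conspiracy $44900.
Single charge. Combined base = $44900.
Documented medical condition requiring ongoing local treatment (−15%): $44900 × 0.85 = $38165.
Defendant has an active warrant in another jurisdiction (+$12250 flat): $38165 + $12250 = $50415.
No failures to appear in the past ten years (−$14000 flat): $50415 − $14000 = $36415.
$36415 is within the $375000 maximum.
$36415 is at or above the $7500 minimum.

$36415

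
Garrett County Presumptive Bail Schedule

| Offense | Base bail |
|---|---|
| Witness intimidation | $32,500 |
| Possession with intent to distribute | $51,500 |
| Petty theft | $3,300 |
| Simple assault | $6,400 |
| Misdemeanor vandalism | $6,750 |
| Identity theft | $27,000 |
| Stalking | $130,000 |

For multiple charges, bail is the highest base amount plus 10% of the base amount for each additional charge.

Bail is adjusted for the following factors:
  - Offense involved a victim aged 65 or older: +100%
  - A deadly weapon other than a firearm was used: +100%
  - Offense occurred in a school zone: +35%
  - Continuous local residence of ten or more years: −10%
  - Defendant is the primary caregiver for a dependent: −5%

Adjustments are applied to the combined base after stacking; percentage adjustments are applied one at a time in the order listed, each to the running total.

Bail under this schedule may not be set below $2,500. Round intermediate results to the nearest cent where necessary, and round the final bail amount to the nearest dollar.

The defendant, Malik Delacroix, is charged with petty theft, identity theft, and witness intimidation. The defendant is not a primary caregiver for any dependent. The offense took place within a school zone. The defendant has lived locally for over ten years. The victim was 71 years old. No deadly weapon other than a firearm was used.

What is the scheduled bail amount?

Base amounts from the schedule: petty theft $3,300; identity theft $27,000; witness intimidation $32,500.
Stacking rule: highest base plus 10% of each additional charge. Highest is witness intimidation at $32,500. Additional: $3,300 × 10% = $330; $27,000 × 10% = $2,700. Combined base = $32,500 + $3,030 = $35,530.
Offense involved a victim aged 65 or older (+100%): $35,530 × 2 = $71,060.
Offense occurred in a school zone (+35%): $71,060 × 1.35 = $95,931.
Continuous local residence of ten or more years (−10%): $95,931 × 0.9 = $86,337.90.
$86,337.90 is at or above the $2,500 minimum.
Rounded to the nearest dollar: $86,338.

$86,338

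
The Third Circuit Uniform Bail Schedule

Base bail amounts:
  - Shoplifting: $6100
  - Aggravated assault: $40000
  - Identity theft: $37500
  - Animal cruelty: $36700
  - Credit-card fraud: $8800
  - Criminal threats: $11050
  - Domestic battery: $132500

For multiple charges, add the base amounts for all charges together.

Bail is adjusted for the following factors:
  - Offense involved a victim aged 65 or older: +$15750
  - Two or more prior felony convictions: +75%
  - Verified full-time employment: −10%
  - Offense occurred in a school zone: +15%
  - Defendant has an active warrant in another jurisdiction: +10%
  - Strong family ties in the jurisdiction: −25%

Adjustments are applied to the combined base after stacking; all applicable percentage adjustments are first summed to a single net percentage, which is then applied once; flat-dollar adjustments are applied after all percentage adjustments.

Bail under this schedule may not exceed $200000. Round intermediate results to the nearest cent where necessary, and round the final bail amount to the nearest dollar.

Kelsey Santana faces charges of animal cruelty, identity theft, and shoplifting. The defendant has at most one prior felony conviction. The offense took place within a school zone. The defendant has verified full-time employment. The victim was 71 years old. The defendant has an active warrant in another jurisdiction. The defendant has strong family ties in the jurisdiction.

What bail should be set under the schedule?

Base amounts from the schedule: animal cruelty $36700; identity theft $37500; shoplifting $6100.
Stacking rule: sum of all bases. $36700 + $37500 + $6100 = $80300.
Net percentage adjustment: −10% +15% +10% −25% = −10%. $80300 × 0.9 = $72270.
Offense involved a victim aged 65 or older (+$15750 flat): $72270 + $15750 = $88020.
$88020 is within the $200000 maximum.

$88020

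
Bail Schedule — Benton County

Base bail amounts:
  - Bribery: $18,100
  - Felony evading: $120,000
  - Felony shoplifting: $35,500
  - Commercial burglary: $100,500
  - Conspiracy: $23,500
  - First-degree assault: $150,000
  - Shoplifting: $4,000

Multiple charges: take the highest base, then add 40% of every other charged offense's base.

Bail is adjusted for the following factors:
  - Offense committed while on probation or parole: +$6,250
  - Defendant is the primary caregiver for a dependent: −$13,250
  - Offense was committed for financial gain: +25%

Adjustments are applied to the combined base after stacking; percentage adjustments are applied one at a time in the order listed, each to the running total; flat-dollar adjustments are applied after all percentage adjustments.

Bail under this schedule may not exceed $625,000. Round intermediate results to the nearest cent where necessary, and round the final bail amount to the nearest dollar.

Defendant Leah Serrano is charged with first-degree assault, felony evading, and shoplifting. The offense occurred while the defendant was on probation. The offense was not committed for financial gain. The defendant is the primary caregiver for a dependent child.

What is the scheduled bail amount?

Base amounts from the schedule: first-degree assault $150,000; felony evading $120,000; shoplifting $4,000.
Stacking rule: highest base plus 40% of each additional charge. Highest is first-degree assault at $150,000. Additional: $120,000 × 40% = $48,000; $4,000 × 40% = $1,600. Combined base = $150,000 + $49,600 = $199,600.
Offense committed while on probation or parole (+$6,250 flat): $199,600 + $6,250 = $205,850.
Defendant is the primary caregiver for a dependent (−$13,250 flat): $205,850 − $13,250 = $192,600.
$192,600 is within the $625,000 maximum.

$192,600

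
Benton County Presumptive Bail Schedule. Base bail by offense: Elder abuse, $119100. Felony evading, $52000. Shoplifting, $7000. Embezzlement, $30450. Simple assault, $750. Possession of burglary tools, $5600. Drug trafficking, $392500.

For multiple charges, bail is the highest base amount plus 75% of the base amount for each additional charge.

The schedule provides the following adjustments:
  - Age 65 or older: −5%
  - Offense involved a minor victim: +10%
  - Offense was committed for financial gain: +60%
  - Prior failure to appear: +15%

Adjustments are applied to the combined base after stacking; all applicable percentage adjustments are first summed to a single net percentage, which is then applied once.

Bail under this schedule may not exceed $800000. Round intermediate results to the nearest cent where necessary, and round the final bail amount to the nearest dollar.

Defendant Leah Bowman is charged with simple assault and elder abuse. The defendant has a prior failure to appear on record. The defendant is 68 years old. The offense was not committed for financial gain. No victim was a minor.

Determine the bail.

$131629

Base amounts from the schedule: simple assault $750; elder abuse $119100.
Stacking rule: highest base plus 75% of each additional charge. Highest is elder abuse at $119100. Additional: $750 × 75% = $562.50. Combined base = $119100 + $562.50 = $119662.50.
Net percentage adjustment: −5% +15% = +10%. $119662.50 × 1.1 = $131628.75.
$131628.75 is within the $800000 maximum.
Rounded to the nearest dollar: $131629.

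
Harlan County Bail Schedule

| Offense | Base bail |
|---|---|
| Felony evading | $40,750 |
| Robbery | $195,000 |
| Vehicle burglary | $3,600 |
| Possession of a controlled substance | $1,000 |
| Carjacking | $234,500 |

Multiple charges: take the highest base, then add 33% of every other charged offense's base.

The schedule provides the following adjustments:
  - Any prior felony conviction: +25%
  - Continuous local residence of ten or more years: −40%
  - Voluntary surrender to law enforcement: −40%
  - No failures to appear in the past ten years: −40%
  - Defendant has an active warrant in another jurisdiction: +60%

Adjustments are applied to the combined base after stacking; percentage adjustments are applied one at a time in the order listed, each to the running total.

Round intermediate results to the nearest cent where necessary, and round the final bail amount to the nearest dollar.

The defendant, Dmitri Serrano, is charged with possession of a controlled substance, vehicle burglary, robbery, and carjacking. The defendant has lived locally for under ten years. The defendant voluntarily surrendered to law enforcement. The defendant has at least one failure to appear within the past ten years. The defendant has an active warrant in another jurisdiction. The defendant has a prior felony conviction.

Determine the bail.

Base amounts from the schedule: possession of a controlled substance $1,000; vehicle burglary $3,600; robbery $195,000; carjacking $234,500.
Stacking rule: highest base plus 33% of each additional charge. Highest is carjacking at $234,500. Additional: $1,000 × 33% = $330; $3,600 × 33% = $1,188; $195,000 × 33% = $64,350. Combined base = $234,500 + $65,868 = $300,368.
Any prior felony conviction (+25%): $300,368 × 1.25 = $375,460.
Voluntary surrender to law enforcement (−40%): $375,460 × 0.6 = $225,276.
Defendant has an active warrant in another jurisdiction (+60%): $225,276 × 1.6 = $360,441.60.
Rounded to the nearest dollar: $360,442.

$360,442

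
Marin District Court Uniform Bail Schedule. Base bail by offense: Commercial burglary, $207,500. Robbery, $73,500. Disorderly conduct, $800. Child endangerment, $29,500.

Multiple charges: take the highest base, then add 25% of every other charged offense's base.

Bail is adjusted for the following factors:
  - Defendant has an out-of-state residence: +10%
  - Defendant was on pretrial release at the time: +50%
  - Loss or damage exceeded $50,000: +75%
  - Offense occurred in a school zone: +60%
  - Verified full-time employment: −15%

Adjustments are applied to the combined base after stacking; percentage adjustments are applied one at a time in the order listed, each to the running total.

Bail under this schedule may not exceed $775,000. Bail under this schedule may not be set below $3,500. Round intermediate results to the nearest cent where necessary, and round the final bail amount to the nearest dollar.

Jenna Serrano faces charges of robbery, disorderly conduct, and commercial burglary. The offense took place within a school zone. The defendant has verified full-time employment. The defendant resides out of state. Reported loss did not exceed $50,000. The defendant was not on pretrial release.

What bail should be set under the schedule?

Base amounts from the schedule: robbery $73,500; disorderly conduct $800; commercial burglary $207,500.
Stacking rule: highest base plus 25% of each additional charge. Highest is commercial burglary at $207,500. Additional: $73,500 × 25% = $18,375; $800 × 25% = $200. Combined base = $207,500 + $18,575 = $226,075.
Defendant has an out-of-state residence (+10%): $226,075 × 1.1 = $248,682.50.
Offense occurred in a school zone (+60%): $248,682.50 × 1.6 = $397,892.
Verified full-time employment (−15%): $397,892 × 0.85 = $338,208.20.
$338,208.20 is within the $775,000 maximum.
$338,208.20 is at or above the $3,500 minimum.
Rounded to the nearest dollar: $338,208.

$338,208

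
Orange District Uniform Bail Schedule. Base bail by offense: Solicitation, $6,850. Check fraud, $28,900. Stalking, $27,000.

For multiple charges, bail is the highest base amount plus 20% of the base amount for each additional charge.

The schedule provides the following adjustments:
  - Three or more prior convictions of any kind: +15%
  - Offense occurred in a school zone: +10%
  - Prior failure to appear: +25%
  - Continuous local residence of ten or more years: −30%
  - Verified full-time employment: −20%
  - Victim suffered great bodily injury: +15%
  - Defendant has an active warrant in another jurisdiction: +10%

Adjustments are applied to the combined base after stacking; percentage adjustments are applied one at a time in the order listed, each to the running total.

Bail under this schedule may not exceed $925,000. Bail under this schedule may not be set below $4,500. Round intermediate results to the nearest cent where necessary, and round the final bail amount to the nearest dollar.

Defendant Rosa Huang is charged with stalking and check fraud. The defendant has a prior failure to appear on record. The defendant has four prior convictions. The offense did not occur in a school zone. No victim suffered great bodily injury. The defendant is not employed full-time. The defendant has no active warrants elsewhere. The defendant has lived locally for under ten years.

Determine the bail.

Base amounts from the schedule: stalking $27,000; check fraud $28,900.
Stacking rule: highest base plus 20% of each additional charge. Highest is check fraud at $28,900. Additional: $27,000 × 20% = $5,400. Combined base = $28,900 + $5,400 = $34,300.
Three or more prior convictions of any kind (+15%): $34,300 × 1.15 = $39,445.
Prior failure to appear (+25%): $39,445 × 1.25 = $49,306.25.
$49,306.25 is within the $925,000 maximum.
$49,306.25 is at or above the $4,500 minimum.
Rounded to the nearest dollar: $49,306.

$49,306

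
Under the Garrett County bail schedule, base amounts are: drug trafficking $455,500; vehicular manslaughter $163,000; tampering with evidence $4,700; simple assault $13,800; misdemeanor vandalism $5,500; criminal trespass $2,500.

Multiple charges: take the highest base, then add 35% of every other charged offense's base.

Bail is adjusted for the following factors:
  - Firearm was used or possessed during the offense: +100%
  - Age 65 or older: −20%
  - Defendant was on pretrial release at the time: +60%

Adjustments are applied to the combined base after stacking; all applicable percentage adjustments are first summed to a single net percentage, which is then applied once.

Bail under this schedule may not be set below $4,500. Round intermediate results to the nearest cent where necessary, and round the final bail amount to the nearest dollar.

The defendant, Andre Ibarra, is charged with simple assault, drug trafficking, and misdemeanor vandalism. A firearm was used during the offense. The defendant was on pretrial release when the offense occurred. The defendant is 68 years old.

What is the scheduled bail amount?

Base amounts from the schedule: simple assault $13,800; drug trafficking $455,500; misdemeanor vandalism $5,500.
Stacking rule: highest base plus 35% of each additional charge. Highest is drug trafficking at $455,500. Additional: $13,800 × 35% = $4,830; $5,500 × 35% = $1,925. Combined base = $455,500 + $6,755 = $462,255.
Net percentage adjustment: +100% −20% +60% = +140%. $462,255 × 2.4 = $1,109,412.
$1,109,412 is at or above the $4,500 minimum.

$1,109,412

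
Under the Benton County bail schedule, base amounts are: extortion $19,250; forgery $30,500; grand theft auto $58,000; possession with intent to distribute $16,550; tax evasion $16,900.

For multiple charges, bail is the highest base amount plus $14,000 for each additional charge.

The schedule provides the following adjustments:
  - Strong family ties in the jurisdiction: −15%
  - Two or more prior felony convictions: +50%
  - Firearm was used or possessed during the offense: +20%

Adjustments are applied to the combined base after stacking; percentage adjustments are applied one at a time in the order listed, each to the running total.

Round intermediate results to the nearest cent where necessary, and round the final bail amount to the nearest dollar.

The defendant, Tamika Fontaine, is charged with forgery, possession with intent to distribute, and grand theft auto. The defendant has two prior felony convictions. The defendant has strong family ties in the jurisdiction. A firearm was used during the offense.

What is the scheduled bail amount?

$131,580

Base amounts from the schedule: forgery $30,500; possession with intent to distribute $16,550; grand theft auto $58,000.
Stacking rule: highest base plus $14,000 per additional charge. Highest is grand theft auto at $58,000; 2 additional charges → +$28,000. Combined base = $86,000.
Strong family ties in the jurisdiction (−15%): $86,000 × 0.85 = $73,100.
Two or more prior felony convictions (+50%): $73,100 × 1.5 = $109,650.
Firearm was used or possessed during the offense (+20%): $109,650 × 1.2 = $131,580.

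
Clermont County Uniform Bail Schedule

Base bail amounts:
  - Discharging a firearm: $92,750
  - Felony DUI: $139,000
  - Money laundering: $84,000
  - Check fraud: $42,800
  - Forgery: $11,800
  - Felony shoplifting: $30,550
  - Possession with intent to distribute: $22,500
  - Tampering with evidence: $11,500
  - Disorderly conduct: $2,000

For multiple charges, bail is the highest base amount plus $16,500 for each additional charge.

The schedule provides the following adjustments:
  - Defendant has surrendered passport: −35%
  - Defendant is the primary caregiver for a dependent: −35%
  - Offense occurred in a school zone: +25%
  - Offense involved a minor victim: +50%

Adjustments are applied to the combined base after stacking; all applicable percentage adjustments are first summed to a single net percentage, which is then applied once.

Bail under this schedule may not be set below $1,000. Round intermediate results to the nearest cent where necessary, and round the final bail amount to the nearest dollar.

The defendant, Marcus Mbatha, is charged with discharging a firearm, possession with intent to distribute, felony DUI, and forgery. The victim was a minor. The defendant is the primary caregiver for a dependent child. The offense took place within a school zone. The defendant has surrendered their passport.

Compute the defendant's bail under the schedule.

$197,925

Base amounts from the schedule: discharging a firearm $92,750; possession with intent to distribute $22,500; felony DUI $139,000; forgery $11,800.
Stacking rule: highest base plus $16,500 per additional charge. Highest is felony DUI at $139,000; 3 additional charges → +$49,500. Combined base = $188,500.
Net percentage adjustment: −35% −35% +25% +50% = +5%. $188,500 × 1.05 = $197,925.
$197,925 is at or above the $1,000 minimum.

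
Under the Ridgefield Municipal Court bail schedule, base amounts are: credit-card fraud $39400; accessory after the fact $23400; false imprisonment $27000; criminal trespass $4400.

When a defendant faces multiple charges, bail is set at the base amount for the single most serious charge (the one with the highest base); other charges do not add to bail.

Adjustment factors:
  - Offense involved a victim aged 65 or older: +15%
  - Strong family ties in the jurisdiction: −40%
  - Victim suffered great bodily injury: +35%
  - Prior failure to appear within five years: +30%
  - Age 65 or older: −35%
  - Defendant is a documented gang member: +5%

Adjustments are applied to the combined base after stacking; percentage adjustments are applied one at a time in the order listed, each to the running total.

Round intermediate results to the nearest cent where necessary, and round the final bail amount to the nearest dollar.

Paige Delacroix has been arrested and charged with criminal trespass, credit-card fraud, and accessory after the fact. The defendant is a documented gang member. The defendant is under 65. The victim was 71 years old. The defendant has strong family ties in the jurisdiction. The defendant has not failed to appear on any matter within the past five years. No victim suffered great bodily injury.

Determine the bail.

$28545

Base amounts from the schedule: criminal trespass $4400; credit-card fraud $39400; accessory after the fact $23400.
Stacking rule: use the highest base only. Highest is credit-card fraud at $39400. Combined base = $39400.
Offense involved a victim aged 65 or older (+15%): $39400 × 1.15 = $45310.
Strong family ties in the jurisdiction (−40%): $45310 × 0.6 = $27186.
Defendant is a documented gang member (+5%): $27186 × 1.05 = $28545.30.
Rounded to the nearest dollar: $28545.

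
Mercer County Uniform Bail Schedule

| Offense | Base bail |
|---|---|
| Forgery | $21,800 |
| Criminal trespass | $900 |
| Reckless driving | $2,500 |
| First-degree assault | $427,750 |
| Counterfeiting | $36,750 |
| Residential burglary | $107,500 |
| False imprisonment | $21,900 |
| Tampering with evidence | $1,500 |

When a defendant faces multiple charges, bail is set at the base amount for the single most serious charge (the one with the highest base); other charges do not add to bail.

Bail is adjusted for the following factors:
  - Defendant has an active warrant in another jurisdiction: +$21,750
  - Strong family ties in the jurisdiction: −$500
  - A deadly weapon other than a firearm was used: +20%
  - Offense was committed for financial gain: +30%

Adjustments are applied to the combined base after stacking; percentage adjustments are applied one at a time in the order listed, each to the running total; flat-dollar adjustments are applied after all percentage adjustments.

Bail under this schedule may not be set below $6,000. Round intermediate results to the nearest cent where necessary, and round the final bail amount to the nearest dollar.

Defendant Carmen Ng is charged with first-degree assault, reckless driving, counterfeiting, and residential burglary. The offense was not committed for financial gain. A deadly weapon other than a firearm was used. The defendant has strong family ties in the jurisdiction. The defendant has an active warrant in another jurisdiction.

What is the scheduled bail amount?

Base amounts from the schedule: first-degree assault $427,750; reckless driving $2,500; counterfeiting $36,750; residential burglary $107,500.
Stacking rule: use the highest base only. Highest is first-degree assault at $427,750. Combined base = $427,750.
A deadly weapon other than a firearm was used (+20%): $427,750 × 1.2 = $513,300.
Defendant has an active warrant in another jurisdiction (+$21,750 flat): $513,300 + $21,750 = $535,050.
Strong family ties in the jurisdiction (−$500 flat): $535,050 − $500 = $534,550.
$534,550 is at or above the $6,000 minimum.

$534,550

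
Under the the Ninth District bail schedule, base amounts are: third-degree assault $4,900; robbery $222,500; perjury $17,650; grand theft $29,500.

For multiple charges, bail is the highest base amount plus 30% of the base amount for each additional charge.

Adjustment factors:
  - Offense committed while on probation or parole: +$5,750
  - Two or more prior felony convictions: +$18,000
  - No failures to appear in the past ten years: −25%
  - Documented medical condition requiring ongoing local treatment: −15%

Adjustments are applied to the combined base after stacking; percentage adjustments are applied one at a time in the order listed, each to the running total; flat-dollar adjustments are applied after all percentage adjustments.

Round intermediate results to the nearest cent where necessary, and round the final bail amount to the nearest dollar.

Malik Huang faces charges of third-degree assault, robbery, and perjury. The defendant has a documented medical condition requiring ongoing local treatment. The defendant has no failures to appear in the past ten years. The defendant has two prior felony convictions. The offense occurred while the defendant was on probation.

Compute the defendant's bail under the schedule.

Base amounts from the schedule: third-degree assault $4,900; robbery $222,500; perjury $17,650.
Stacking rule: highest base plus 30% of each additional charge. Highest is robbery at $222,500. Additional: $4,900 × 30% = $1,470; $17,650 × 30% = $5,295. Combined base = $222,500 + $6,765 = $229,265.
No failures to appear in the past ten years (−25%): $229,265 × 0.75 = $171,948.75.
Documented medical condition requiring ongoing local treatment (−15%): $171,948.75 × 0.85 = $146,156.44.
Offense committed while on probation or parole (+$5,750 flat): $146,156.44 + $5,750 = $151,906.44.
Two or more prior felony convictions (+$18,000 flat): $151,906.44 + $18,000 = $169,906.44.
Rounded to the nearest dollar: $169,906.

$169,906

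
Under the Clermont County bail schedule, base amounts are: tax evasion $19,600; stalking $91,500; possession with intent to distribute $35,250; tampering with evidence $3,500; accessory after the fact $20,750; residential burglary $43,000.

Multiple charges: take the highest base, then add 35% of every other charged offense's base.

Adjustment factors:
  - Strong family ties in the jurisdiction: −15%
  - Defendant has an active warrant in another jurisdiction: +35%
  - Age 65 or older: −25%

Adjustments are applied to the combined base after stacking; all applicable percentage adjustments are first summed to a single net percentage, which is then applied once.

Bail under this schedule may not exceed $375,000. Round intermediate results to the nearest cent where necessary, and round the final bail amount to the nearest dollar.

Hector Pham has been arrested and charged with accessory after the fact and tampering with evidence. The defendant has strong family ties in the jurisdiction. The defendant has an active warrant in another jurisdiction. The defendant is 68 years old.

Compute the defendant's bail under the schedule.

$20,876

Base amounts from the schedule: accessory after the fact $20,750; tampering with evidence $3,500.
Stacking rule: highest base plus 35% of each additional charge. Highest is accessory after the fact at $20,750. Additional: $3,500 × 35% = $1,225. Combined base = $20,750 + $1,225 = $21,975.
Net percentage adjustment: −15% +35% −25% = −5%. $21,975 × 0.95 = $20,876.25.
$20,876.25 is within the $375,000 maximum.
Rounded to the nearest dollar: $20,876.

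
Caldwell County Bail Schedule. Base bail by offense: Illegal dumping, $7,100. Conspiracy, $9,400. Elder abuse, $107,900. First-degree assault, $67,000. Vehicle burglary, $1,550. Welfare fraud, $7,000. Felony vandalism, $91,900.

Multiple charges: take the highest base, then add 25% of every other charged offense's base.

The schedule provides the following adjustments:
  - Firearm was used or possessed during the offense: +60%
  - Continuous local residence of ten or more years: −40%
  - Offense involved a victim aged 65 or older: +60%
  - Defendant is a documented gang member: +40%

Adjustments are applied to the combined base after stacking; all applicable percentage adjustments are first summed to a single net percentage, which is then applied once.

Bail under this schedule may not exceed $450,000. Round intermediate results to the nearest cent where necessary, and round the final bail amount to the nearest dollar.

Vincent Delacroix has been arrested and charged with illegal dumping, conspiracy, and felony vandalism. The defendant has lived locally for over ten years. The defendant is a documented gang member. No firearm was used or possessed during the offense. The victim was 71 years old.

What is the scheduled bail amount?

Base amounts from the schedule: illegal dumping $7,100; conspiracy $9,400; felony vandalism $91,900.
Stacking rule: highest base plus 25% of each additional charge. Highest is felony vandalism at $91,900. Additional: $7,100 × 25% = $1,775; $9,400 × 25% = $2,350. Combined base = $91,900 + $4,125 = $96,025.
Net percentage adjustment: −40% +60% +40% = +60%. $96,025 × 1.6 = $153,640.
$153,640 is within the $450,000 maximum.

$153,640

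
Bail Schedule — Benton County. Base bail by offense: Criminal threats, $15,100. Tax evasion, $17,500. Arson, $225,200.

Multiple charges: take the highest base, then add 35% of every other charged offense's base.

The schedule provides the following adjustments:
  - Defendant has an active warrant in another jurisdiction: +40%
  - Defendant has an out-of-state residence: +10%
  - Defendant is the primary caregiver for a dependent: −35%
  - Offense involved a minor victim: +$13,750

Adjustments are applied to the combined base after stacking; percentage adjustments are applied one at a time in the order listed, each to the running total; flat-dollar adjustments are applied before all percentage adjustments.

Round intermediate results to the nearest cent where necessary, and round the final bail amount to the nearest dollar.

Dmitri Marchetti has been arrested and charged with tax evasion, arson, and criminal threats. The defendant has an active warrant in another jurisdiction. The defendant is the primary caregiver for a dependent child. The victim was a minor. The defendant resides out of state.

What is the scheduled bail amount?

$250,610

Base amounts from the schedule: tax evasion $17,500; arson $225,200; criminal threats $15,100.
Stacking rule: highest base plus 35% of each additional charge. Highest is arson at $225,200. Additional: $17,500 × 35% = $6,125; $15,100 × 35% = $5,285. Combined base = $225,200 + $11,410 = $236,610.
Offense involved a minor victim (+$13,750 flat): $236,610 + $13,750 = $250,360.
Defendant has an active warrant in another jurisdiction (+40%): $250,360 × 1.4 = $350,504.
Defendant has an out-of-state residence (+10%): $350,504 × 1.1 = $385,554.40.
Defendant is the primary caregiver for a dependent (−35%): $385,554.40 × 0.65 = $250,610.36.
Rounded to the nearest dollar: $250,610.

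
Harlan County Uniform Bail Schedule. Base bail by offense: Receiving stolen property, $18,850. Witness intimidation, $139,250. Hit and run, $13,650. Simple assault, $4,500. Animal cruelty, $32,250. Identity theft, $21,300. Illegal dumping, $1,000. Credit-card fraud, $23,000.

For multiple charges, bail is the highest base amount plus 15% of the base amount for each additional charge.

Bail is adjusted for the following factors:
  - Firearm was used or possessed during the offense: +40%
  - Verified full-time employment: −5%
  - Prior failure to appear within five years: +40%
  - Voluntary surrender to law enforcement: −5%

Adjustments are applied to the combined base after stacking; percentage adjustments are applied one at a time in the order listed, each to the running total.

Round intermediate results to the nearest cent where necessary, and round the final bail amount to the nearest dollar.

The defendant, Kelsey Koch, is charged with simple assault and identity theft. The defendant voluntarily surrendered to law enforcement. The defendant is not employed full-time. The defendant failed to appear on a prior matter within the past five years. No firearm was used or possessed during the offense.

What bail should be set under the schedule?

Base amounts from the schedule: simple assault $4,500; identity theft $21,300.
Stacking rule: highest base plus 15% of each additional charge. Highest is identity theft at $21,300. Additional: $4,500 × 15% = $675. Combined base = $21,300 + $675 = $21,975.
Prior failure to appear within five years (+40%): $21,975 × 1.4 = $30,765.
Voluntary surrender to law enforcement (−5%): $30,765 × 0.95 = $29,226.75.
Rounded to the nearest dollar: $29,227.

$29,227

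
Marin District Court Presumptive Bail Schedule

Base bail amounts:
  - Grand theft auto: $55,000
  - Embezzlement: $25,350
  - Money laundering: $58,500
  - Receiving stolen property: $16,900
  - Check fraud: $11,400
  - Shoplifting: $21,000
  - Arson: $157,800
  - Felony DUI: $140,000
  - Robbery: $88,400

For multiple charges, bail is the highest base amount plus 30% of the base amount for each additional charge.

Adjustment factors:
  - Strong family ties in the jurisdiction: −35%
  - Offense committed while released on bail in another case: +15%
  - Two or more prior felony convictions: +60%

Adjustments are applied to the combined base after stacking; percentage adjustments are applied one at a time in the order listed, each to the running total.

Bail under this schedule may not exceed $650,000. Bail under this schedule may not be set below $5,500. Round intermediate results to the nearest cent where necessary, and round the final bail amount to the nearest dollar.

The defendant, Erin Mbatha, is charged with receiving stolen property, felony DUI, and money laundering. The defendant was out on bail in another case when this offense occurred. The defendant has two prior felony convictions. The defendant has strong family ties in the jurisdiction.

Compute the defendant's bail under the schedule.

Base amounts from the schedule: receiving stolen property $16,900; felony DUI $140,000; money laundering $58,500.
Stacking rule: highest base plus 30% of each additional charge. Highest is felony DUI at $140,000. Additional: $16,900 × 30% = $5,070; $58,500 × 30% = $17,550. Combined base = $140,000 + $22,620 = $162,620.
Strong family ties in the jurisdiction (−35%): $162,620 × 0.65 = $105,703.
Offense committed while released on bail in another case (+15%): $105,703 × 1.15 = $121,558.45.
Two or more prior felony convictions (+60%): $121,558.45 × 1.6 = $194,493.52.
$194,493.52 is within the $650,000 maximum.
$194,493.52 is at or above the $5,500 minimum.
Rounded to the nearest dollar: $194,494.

$194,494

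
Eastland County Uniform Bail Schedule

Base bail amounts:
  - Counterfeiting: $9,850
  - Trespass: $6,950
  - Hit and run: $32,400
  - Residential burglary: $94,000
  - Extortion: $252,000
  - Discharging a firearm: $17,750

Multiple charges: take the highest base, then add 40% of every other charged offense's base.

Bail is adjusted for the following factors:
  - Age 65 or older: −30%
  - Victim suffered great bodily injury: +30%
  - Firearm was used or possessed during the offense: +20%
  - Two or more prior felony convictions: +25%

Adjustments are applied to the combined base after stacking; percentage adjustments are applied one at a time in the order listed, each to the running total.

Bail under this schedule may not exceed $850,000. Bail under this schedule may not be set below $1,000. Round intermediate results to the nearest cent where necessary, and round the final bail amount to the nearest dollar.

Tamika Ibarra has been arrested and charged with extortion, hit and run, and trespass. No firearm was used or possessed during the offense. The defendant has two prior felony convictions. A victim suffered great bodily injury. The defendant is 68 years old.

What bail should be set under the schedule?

Base amounts from the schedule: extortion $252,000; hit and run $32,400; trespass $6,950.
Stacking rule: highest base plus 40% of each additional charge. Highest is extortion at $252,000. Additional: $32,400 × 40% = $12,960; $6,950 × 40% = $2,780. Combined base = $252,000 + $15,740 = $267,740.
Age 65 or older (−30%): $267,740 × 0.7 = $187,418.
Victim suffered great bodily injury (+30%): $187,418 × 1.3 = $243,643.40.
Two or more prior felony convictions (+25%): $243,643.40 × 1.25 = $304,554.25.
$304,554.25 is within the $850,000 maximum.
$304,554.25 is at or above the $1,000 minimum.
Rounded to the nearest dollar: $304,554.

$304,554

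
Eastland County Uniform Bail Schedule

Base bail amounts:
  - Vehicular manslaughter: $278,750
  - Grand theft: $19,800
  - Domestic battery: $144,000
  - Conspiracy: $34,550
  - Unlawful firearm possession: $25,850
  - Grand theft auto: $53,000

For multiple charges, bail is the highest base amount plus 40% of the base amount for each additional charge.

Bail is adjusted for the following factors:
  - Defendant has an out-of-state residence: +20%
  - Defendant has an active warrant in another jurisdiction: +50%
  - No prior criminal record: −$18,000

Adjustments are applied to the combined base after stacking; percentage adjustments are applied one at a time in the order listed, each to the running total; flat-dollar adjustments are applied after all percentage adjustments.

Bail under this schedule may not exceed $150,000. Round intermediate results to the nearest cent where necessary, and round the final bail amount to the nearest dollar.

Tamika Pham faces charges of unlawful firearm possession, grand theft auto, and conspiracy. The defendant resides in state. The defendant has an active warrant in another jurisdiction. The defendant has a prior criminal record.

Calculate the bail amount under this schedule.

$115,740

Base amounts from the schedule: unlawful firearm possession $25,850; grand theft auto $53,000; conspiracy $34,550.
Stacking rule: highest base plus 40% of each additional charge. Highest is grand theft auto at $53,000. Additional: $25,850 × 40% = $10,340; $34,550 × 40% = $13,820. Combined base = $53,000 + $24,160 = $77,160.
Defendant has an active warrant in another jurisdiction (+50%): $77,160 × 1.5 = $115,740.
$115,740 is within the $150,000 maximum.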